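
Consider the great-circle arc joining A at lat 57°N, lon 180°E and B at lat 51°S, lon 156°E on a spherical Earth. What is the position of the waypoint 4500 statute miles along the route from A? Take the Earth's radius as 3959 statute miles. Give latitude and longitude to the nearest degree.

The haversine formula gives a central angle δ ≈ 1.916 rad (109.8°) between the endpoints. The total great-circle distance is δ·R ≈ 1.916 × 3959 ≈ 7587 mi, so the target fraction is f = 4500/7587 ≈ 0.593.
Interpolate at f ≈ 0.593 with slerp weights a = sin((1−f)δ)/sin δ ≈ 0.747, b = sin(fδ)/sin δ ≈ 0.964.
p = a·p₁ + b·p₂ ≈ (-0.961, 0.247, -0.123); φ = arcsin(p_z) ≈ -7.05°, λ = atan2(p_y, p_x) ≈ 165.60°.

≈ lat 7°S, lon 166°E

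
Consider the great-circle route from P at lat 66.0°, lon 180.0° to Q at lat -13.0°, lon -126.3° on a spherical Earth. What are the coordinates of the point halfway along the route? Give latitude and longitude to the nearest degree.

Write both endpoints as unit vectors p₁, p₂ with components (cos φ cos λ, cos φ sin λ, sin φ).
The central angle between the endpoints is δ = arccos(p₁·p₂) ≈ 1.542 rad (88.3°).
Interpolate at f = 1/2 with slerp weights a = sin((1−f)δ)/sin δ ≈ 0.697, b = sin(fδ)/sin δ ≈ 0.697.
p = a·p₁ + b·p₂ ≈ (-0.686, -0.547, 0.480); φ = arcsin(p_z) ≈ 28.68°, λ = atan2(p_y, p_x) ≈ -141.40°.

≈ lat 29°, lon -141°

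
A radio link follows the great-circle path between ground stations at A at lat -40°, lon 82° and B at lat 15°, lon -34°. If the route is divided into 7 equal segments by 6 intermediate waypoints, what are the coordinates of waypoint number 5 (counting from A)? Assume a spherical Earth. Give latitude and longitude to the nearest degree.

From cos δ = sin φ₁ sin φ₂ + cos φ₁ cos φ₂ cos Δλ, the central angle is δ ≈ 2.084 rad (119.4°).
Interpolate at f = 5/7 with slerp weights a = sin((1−f)δ)/sin δ ≈ 0.644, b = sin(fδ)/sin δ ≈ 1.144.
p = a·p₁ + b·p₂ ≈ (0.985, -0.130, -0.118); φ = arcsin(p_z) ≈ -6.76°, λ = atan2(p_y, p_x) ≈ -7.50°.

≈ lat -7°, lon -7°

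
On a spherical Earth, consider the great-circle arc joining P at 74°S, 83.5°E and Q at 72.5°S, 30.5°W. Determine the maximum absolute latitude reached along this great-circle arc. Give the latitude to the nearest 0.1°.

The great circle lies in the plane with unit normal n̂ = (p₁ × p₂)/|p₁ × p₂|.
Here n̂_z ≈ -0.161; the vertex latitude is φ_max = arccos|n̂_z| ≈ 80.7°.
Check via Clairaut: cos φ_max = |cos φ₁| · sin C = cos(74.0°)·sin(144.2°) ≈ 0.161, again giving ≈ 80.7°.

≈ 80.7°S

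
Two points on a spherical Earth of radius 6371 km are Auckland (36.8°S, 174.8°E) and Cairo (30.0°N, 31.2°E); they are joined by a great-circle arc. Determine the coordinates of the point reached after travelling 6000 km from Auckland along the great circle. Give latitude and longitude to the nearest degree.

Write both endpoints as unit vectors p₁, p₂ with components (cos φ cos λ, cos φ sin λ, sin φ).
The central angle between the endpoints is δ = arccos(p₁·p₂) ≈ 2.602 rad (149.1°). The total great-circle distance is δ·R ≈ 2.602 × 6371 ≈ 16574 km, so the target fraction is f = 6000/16574 ≈ 0.362.
Interpolate at f ≈ 0.362 with slerp weights a = sin((1−f)δ)/sin δ ≈ 1.937, b = sin(fδ)/sin δ ≈ 1.573.
p = a·p₁ + b·p₂ ≈ (-0.380, 0.846, -0.374); φ = arcsin(p_z) ≈ -21.97°, λ = atan2(p_y, p_x) ≈ 114.18°.

≈ 22°S, 114°E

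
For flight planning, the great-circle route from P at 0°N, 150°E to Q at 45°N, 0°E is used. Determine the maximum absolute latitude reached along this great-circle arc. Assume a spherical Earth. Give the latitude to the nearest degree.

The great circle lies in the plane with unit normal n̂ = (p₁ × p₂)/|p₁ × p₂|.
Here n̂_z ≈ -0.447; the vertex latitude is φ_max = arccos|n̂_z| ≈ 63.4°.

≈ 63°N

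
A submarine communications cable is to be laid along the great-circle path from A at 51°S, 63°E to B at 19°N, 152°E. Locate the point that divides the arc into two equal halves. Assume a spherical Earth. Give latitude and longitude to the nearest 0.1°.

Write both endpoints as unit vectors p₁, p₂ with components (cos φ cos λ, cos φ sin λ, sin φ).
The central angle between the endpoints is δ = arccos(p₁·p₂) ≈ 1.816 rad (104.0°).
Interpolate at f = 1/2 with slerp weights a = sin((1−f)δ)/sin δ ≈ 0.813, b = sin(fδ)/sin δ ≈ 0.813.
p = a·p₁ + b·p₂ ≈ (-0.446, 0.816, -0.367); φ = arcsin(p_z) ≈ -21.53°, λ = atan2(p_y, p_x) ≈ 118.66°.

≈ 21.5°S, 118.7°E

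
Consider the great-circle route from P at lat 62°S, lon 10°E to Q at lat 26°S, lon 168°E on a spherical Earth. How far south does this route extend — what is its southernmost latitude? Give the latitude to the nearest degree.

≈ 81°S

The great circle lies in the plane with unit normal n̂ = (p₁ × p₂)/|p₁ × p₂|.
Here n̂_z ≈ +0.158; the vertex latitude is φ_max = arccos|n̂_z| ≈ 80.9°.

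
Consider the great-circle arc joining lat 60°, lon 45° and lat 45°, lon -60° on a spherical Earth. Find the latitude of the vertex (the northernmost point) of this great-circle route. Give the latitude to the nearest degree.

≈ 66°

The great circle lies in the plane with unit normal n̂ = (p₁ × p₂)/|p₁ × p₂|.
Here n̂_z ≈ -0.400; the vertex latitude is φ_max = arccos|n̂_z| ≈ 66.4°.
Check via Clairaut: cos φ_max = |cos φ₁| · sin C = cos(60.0°)·sin(53.1°) ≈ 0.400, again giving ≈ 66.4°.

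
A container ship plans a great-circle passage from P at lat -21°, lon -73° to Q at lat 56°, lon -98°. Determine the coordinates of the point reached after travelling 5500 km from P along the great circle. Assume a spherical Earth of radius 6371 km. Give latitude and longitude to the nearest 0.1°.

The haversine formula gives a central angle δ ≈ 1.394 rad (79.9°) between the endpoints. The total great-circle distance is δ·R ≈ 1.394 × 6371 ≈ 8880 km, so the target fraction is f = 5500/8880 ≈ 0.619.
Interpolate at f ≈ 0.619 with slerp weights a = sin((1−f)δ)/sin δ ≈ 0.514, b = sin(fδ)/sin δ ≈ 0.772.
p = a·p₁ + b·p₂ ≈ (0.080, -0.886, 0.456); φ = arcsin(p_z) ≈ 27.12°, λ = atan2(p_y, p_x) ≈ -84.83°.

≈ lat 27.1°, lon -84.8°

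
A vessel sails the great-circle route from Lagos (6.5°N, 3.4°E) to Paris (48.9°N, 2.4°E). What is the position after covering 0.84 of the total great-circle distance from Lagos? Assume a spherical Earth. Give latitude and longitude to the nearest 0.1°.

≈ (42.1°N, 2.6°E)

The haversine formula gives a central angle δ ≈ 0.740 rad (42.4°) between the endpoints.
Interpolate at f = 0.84 with slerp weights a = sin((1−f)δ)/sin δ ≈ 0.175, b = sin(fδ)/sin δ ≈ 0.864.
p = a·p₁ + b·p₂ ≈ (0.741, 0.034, 0.671); φ = arcsin(p_z) ≈ 42.12°, λ = atan2(p_y, p_x) ≈ 2.63°.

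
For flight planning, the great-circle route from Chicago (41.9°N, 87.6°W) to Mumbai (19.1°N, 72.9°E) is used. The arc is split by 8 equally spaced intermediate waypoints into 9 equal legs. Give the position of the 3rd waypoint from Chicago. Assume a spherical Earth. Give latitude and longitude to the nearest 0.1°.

≈ (73.1°N, 38.1°W)

The haversine formula gives a central angle δ ≈ 2.031 rad (116.4°) between the endpoints.
Interpolate at f = 3/9 with slerp weights a = sin((1−f)δ)/sin δ ≈ 1.090, b = sin(fδ)/sin δ ≈ 0.699.
p = a·p₁ + b·p₂ ≈ (0.228, -0.179, 0.957); φ = arcsin(p_z) ≈ 73.13°, λ = atan2(p_y, p_x) ≈ -38.11°.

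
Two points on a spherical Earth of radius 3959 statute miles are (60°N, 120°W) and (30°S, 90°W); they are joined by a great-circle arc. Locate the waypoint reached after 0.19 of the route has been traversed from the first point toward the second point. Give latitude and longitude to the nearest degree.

≈ (43°N, 110°W)

Write both endpoints as unit vectors p₁, p₂ with components (cos φ cos λ, cos φ sin λ, sin φ).
The central angle between the endpoints is δ = arccos(p₁·p₂) ≈ 1.629 rad (93.3°).
Interpolate at f = 0.19 with slerp weights a = sin((1−f)δ)/sin δ ≈ 0.970, b = sin(fδ)/sin δ ≈ 0.305.
p = a·p₁ + b·p₂ ≈ (-0.243, -0.684, 0.688); φ = arcsin(p_z) ≈ 43.45°, λ = atan2(p_y, p_x) ≈ -109.52°.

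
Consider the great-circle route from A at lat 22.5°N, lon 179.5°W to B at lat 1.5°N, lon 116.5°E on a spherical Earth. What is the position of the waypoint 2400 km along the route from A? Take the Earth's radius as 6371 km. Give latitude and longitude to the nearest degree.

≈ lat 18°N, lon 158°E

Write both endpoints as unit vectors p₁, p₂ with components (cos φ cos λ, cos φ sin λ, sin φ).
The central angle between the endpoints is δ = arccos(p₁·p₂) ≈ 1.143 rad (65.5°). The total great-circle distance is δ·R ≈ 1.143 × 6371 ≈ 7282 km, so the target fraction is f = 2400/7282 ≈ 0.330.
Interpolate at f ≈ 0.330 with slerp weights a = sin((1−f)δ)/sin δ ≈ 0.762, b = sin(fδ)/sin δ ≈ 0.404.
p = a·p₁ + b·p₂ ≈ (-0.884, 0.356, 0.302); φ = arcsin(p_z) ≈ 17.59°, λ = atan2(p_y, p_x) ≈ 158.10°.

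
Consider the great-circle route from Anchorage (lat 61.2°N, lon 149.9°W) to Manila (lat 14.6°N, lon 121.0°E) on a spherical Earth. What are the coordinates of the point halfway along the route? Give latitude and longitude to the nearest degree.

Convert each endpoint to a unit vector on the sphere (x = cos φ cos λ, y = cos φ sin λ, z = sin φ).
The central angle between the endpoints is δ = arccos(p₁·p₂) ≈ 1.341 rad (76.8°).
Interpolate at f = 1/2 with slerp weights a = sin((1−f)δ)/sin δ ≈ 0.638, b = sin(fδ)/sin δ ≈ 0.638.
p = a·p₁ + b·p₂ ≈ (-0.584, 0.375, 0.720); φ = arcsin(p_z) ≈ 46.05°, λ = atan2(p_y, p_x) ≈ 147.29°.

≈ lat 46°N, lon 147°E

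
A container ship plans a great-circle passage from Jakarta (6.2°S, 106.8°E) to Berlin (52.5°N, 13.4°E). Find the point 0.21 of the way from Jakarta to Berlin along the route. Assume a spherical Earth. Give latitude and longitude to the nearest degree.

≈ 10°N, 94°E

Write both endpoints as unit vectors p₁, p₂ with components (cos φ cos λ, cos φ sin λ, sin φ).
The central angle between the endpoints is δ = arccos(p₁·p₂) ≈ 1.693 rad (97.0°).
Interpolate at f = 0.21 with slerp weights a = sin((1−f)δ)/sin δ ≈ 0.980, b = sin(fδ)/sin δ ≈ 0.351.
p = a·p₁ + b·p₂ ≈ (-0.074, 0.982, 0.172); φ = arcsin(p_z) ≈ 9.92°, λ = atan2(p_y, p_x) ≈ 94.31°.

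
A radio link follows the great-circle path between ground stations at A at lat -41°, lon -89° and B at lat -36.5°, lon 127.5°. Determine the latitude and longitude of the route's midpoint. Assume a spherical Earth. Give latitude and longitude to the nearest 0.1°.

≈ lat -68.6°, lon -166.2°

The haversine formula gives a central angle δ ≈ 1.668 rad (95.6°) between the endpoints.
Interpolate at f = 1/2 with slerp weights a = sin((1−f)δ)/sin δ ≈ 0.744, b = sin(fδ)/sin δ ≈ 0.744.
p = a·p₁ + b·p₂ ≈ (-0.354, -0.087, -0.931); φ = arcsin(p_z) ≈ -68.60°, λ = atan2(p_y, p_x) ≈ -166.21°.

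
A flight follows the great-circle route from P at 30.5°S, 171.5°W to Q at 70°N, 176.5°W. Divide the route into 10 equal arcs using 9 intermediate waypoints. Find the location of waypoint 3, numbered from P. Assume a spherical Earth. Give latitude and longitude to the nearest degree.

≈ 0°N, 172°W

Write both endpoints as unit vectors p₁, p₂ with components (cos φ cos λ, cos φ sin λ, sin φ).
The central angle between the endpoints is δ = arccos(p₁·p₂) ≈ 1.755 rad (100.6°).
Interpolate at f = 3/10 with slerp weights a = sin((1−f)δ)/sin δ ≈ 0.958, b = sin(fδ)/sin δ ≈ 0.511.
p = a·p₁ + b·p₂ ≈ (-0.991, -0.133, -0.006); φ = arcsin(p_z) ≈ -0.34°, λ = atan2(p_y, p_x) ≈ -172.37°.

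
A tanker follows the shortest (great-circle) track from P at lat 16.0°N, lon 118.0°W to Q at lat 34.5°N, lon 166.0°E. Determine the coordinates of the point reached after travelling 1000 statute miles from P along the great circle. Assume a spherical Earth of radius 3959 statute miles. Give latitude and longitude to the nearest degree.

The haversine formula gives a central angle δ ≈ 1.216 rad (69.6°) between the endpoints. The total great-circle distance is δ·R ≈ 1.216 × 3959 ≈ 4813 mi, so the target fraction is f = 1000/4813 ≈ 0.208.
Interpolate at f ≈ 0.208 with slerp weights a = sin((1−f)δ)/sin δ ≈ 0.876, b = sin(fδ)/sin δ ≈ 0.267.
p = a·p₁ + b·p₂ ≈ (-0.608, -0.690, 0.392); φ = arcsin(p_z) ≈ 23.10°, λ = atan2(p_y, p_x) ≈ -131.40°.

≈ lat 23°N, lon 131°W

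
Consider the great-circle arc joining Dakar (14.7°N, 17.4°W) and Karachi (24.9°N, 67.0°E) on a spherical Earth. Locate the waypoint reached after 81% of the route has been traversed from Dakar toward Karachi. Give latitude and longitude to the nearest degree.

≈ 27°N, 50°E

Convert each endpoint to a unit vector on the sphere (x = cos φ cos λ, y = cos φ sin λ, z = sin φ).
The central angle between the endpoints is δ = arccos(p₁·p₂) ≈ 1.377 rad (78.9°).
Interpolate at f = 0.81 with slerp weights a = sin((1−f)δ)/sin δ ≈ 0.264, b = sin(fδ)/sin δ ≈ 0.915.
p = a·p₁ + b·p₂ ≈ (0.568, 0.688, 0.452); φ = arcsin(p_z) ≈ 26.89°, λ = atan2(p_y, p_x) ≈ 50.47°.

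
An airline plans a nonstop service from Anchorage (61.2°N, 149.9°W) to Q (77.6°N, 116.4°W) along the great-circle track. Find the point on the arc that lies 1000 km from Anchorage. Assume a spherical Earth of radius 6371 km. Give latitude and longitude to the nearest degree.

≈ (69°N, 141°W)

Write both endpoints as unit vectors p₁, p₂ with components (cos φ cos λ, cos φ sin λ, sin φ).
The central angle between the endpoints is δ = arccos(p₁·p₂) ≈ 0.342 rad (19.6°). The total great-circle distance is δ·R ≈ 0.342 × 6371 ≈ 2178 km, so the target fraction is f = 1000/2178 ≈ 0.459.
Interpolate at f ≈ 0.459 with slerp weights a = sin((1−f)δ)/sin δ ≈ 0.548, b = sin(fδ)/sin δ ≈ 0.466.
p = a·p₁ + b·p₂ ≈ (-0.273, -0.222, 0.936); φ = arcsin(p_z) ≈ 69.39°, λ = atan2(p_y, p_x) ≈ -140.87°.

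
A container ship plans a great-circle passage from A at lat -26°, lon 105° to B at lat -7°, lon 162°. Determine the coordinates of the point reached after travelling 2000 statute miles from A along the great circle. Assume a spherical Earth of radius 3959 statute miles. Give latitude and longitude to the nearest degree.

Convert each endpoint to a unit vector on the sphere (x = cos φ cos λ, y = cos φ sin λ, z = sin φ).
The central angle between the endpoints is δ = arccos(p₁·p₂) ≈ 1.001 rad (57.4°). The total great-circle distance is δ·R ≈ 1.001 × 3959 ≈ 3964 mi, so the target fraction is f = 2000/3964 ≈ 0.505.
Interpolate at f ≈ 0.505 with slerp weights a = sin((1−f)δ)/sin δ ≈ 0.565, b = sin(fδ)/sin δ ≈ 0.575.
p = a·p₁ + b·p₂ ≈ (-0.674, 0.667, -0.318); φ = arcsin(p_z) ≈ -18.53°, λ = atan2(p_y, p_x) ≈ 135.30°.

≈ lat -19°, lon 135°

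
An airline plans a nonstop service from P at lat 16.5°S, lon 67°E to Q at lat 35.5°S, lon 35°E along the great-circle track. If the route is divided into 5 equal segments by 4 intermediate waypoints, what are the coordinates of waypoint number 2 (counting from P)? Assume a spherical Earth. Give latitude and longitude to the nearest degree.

From cos δ = sin φ₁ sin φ₂ + cos φ₁ cos φ₂ cos Δλ, the central angle is δ ≈ 0.597 rad (34.2°).
Interpolate at f = 2/5 with slerp weights a = sin((1−f)δ)/sin δ ≈ 0.624, b = sin(fδ)/sin δ ≈ 0.421.
p = a·p₁ + b·p₂ ≈ (0.514, 0.747, -0.421); φ = arcsin(p_z) ≈ -24.93°, λ = atan2(p_y, p_x) ≈ 55.45°.

≈ lat 25°S, lon 55°E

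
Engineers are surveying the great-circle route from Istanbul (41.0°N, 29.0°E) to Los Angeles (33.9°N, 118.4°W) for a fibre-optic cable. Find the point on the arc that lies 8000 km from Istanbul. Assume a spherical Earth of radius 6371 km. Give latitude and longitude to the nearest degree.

≈ (57°N, 98°W)

From cos δ = sin φ₁ sin φ₂ + cos φ₁ cos φ₂ cos Δλ, the central angle is δ ≈ 1.733 rad (99.3°). The total great-circle distance is δ·R ≈ 1.733 × 6371 ≈ 11043 km, so the target fraction is f = 8000/11043 ≈ 0.724.
Interpolate at f ≈ 0.724 with slerp weights a = sin((1−f)δ)/sin δ ≈ 0.466, b = sin(fδ)/sin δ ≈ 0.963.
p = a·p₁ + b·p₂ ≈ (-0.073, -0.533, 0.843); φ = arcsin(p_z) ≈ 57.46°, λ = atan2(p_y, p_x) ≈ -97.78°.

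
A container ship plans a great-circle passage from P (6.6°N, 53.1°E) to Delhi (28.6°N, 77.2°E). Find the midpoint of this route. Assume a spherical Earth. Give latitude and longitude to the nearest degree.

≈ (18°N, 64°E)

The haversine formula gives a central angle δ ≈ 0.553 rad (31.7°) between the endpoints.
Interpolate at f = 1/2 with slerp weights a = sin((1−f)δ)/sin δ ≈ 0.520, b = sin(fδ)/sin δ ≈ 0.520.
p = a·p₁ + b·p₂ ≈ (0.411, 0.858, 0.309); φ = arcsin(p_z) ≈ 17.97°, λ = atan2(p_y, p_x) ≈ 64.40°.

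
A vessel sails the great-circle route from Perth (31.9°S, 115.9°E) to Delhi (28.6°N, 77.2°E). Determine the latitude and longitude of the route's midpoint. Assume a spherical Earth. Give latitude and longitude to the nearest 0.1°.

≈ 1.7°S, 96.2°E

Convert each endpoint to a unit vector on the sphere (x = cos φ cos λ, y = cos φ sin λ, z = sin φ).
The central angle between the endpoints is δ = arccos(p₁·p₂) ≈ 1.236 rad (70.8°).
Interpolate at f = 1/2 with slerp weights a = sin((1−f)δ)/sin δ ≈ 0.613, b = sin(fδ)/sin δ ≈ 0.613.
p = a·p₁ + b·p₂ ≈ (-0.108, 0.994, -0.031); φ = arcsin(p_z) ≈ -1.75°, λ = atan2(p_y, p_x) ≈ 96.21°.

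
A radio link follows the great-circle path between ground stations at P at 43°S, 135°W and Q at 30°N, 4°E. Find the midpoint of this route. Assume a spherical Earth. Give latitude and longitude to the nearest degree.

≈ 18°S, 53°W

Convert each endpoint to a unit vector on the sphere (x = cos φ cos λ, y = cos φ sin λ, z = sin φ).
The central angle between the endpoints is δ = arccos(p₁·p₂) ≈ 2.530 rad (145.0°).
Interpolate at f = 1/2 with slerp weights a = sin((1−f)δ)/sin δ ≈ 1.662, b = sin(fδ)/sin δ ≈ 1.662.
p = a·p₁ + b·p₂ ≈ (0.576, -0.759, -0.303); φ = arcsin(p_z) ≈ -17.61°, λ = atan2(p_y, p_x) ≈ -52.79°.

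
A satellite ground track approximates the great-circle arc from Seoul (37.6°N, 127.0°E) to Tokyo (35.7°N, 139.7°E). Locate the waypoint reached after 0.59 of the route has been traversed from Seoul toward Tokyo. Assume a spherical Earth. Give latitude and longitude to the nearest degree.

≈ (37°N, 135°E)

The haversine formula gives a central angle δ ≈ 0.181 rad (10.4°) between the endpoints.
Interpolate at f = 0.59 with slerp weights a = sin((1−f)δ)/sin δ ≈ 0.412, b = sin(fδ)/sin δ ≈ 0.592.
p = a·p₁ + b·p₂ ≈ (-0.563, 0.572, 0.597); φ = arcsin(p_z) ≈ 36.64°, λ = atan2(p_y, p_x) ≈ 134.57°.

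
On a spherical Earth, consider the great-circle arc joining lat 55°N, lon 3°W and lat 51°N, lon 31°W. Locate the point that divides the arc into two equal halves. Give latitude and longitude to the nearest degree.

Write both endpoints as unit vectors p₁, p₂ with components (cos φ cos λ, cos φ sin λ, sin φ).
The central angle between the endpoints is δ = arccos(p₁·p₂) ≈ 0.300 rad (17.2°).
Interpolate at f = 1/2 with slerp weights a = sin((1−f)δ)/sin δ ≈ 0.506, b = sin(fδ)/sin δ ≈ 0.506.
p = a·p₁ + b·p₂ ≈ (0.562, -0.179, 0.807); φ = arcsin(p_z) ≈ 53.83°, λ = atan2(p_y, p_x) ≈ -17.66°.

≈ lat 54°N, lon 18°W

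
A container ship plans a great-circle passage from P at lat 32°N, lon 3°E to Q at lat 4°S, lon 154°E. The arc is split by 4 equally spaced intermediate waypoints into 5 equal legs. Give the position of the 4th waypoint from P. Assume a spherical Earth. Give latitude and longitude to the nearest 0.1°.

The haversine formula gives a central angle δ ≈ 2.460 rad (141.0°) between the endpoints.
Interpolate at f = 4/5 with slerp weights a = sin((1−f)δ)/sin δ ≈ 0.750, b = sin(fδ)/sin δ ≈ 1.464.
p = a·p₁ + b·p₂ ≈ (-0.677, 0.674, 0.295); φ = arcsin(p_z) ≈ 17.19°, λ = atan2(p_y, p_x) ≈ 135.16°.

≈ lat 17.2°N, lon 135.2°E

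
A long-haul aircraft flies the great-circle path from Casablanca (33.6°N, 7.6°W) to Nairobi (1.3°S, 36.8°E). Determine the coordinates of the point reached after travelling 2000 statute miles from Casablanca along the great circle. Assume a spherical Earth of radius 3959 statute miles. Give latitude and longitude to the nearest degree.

The haversine formula gives a central angle δ ≈ 0.949 rad (54.4°) between the endpoints. The total great-circle distance is δ·R ≈ 0.949 × 3959 ≈ 3758 mi, so the target fraction is f = 2000/3758 ≈ 0.532.
Interpolate at f ≈ 0.532 with slerp weights a = sin((1−f)δ)/sin δ ≈ 0.528, b = sin(fδ)/sin δ ≈ 0.595.
p = a·p₁ + b·p₂ ≈ (0.913, 0.298, 0.279); φ = arcsin(p_z) ≈ 16.19°, λ = atan2(p_y, p_x) ≈ 18.10°.

≈ (16°N, 18°E)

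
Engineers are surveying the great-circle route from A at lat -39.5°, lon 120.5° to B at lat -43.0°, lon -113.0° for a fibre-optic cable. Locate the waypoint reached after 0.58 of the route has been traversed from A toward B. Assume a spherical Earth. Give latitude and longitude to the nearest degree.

Write both endpoints as unit vectors p₁, p₂ with components (cos φ cos λ, cos φ sin λ, sin φ).
The central angle between the endpoints is δ = arccos(p₁·p₂) ≈ 1.473 rad (84.4°).
Interpolate at f = 0.58 with slerp weights a = sin((1−f)δ)/sin δ ≈ 0.583, b = sin(fδ)/sin δ ≈ 0.758.
p = a·p₁ + b·p₂ ≈ (-0.445, -0.123, -0.887); φ = arcsin(p_z) ≈ -62.53°, λ = atan2(p_y, p_x) ≈ -164.57°.

≈ lat -63°, lon -165°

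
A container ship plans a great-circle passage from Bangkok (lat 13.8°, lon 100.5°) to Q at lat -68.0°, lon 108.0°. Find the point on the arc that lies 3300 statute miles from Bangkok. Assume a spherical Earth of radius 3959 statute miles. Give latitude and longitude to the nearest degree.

Write both endpoints as unit vectors p₁, p₂ with components (cos φ cos λ, cos φ sin λ, sin φ).
The central angle between the endpoints is δ = arccos(p₁·p₂) ≈ 1.431 rad (82.0°). The total great-circle distance is δ·R ≈ 1.431 × 3959 ≈ 5665 mi, so the target fraction is f = 3300/5665 ≈ 0.583.
Interpolate at f ≈ 0.583 with slerp weights a = sin((1−f)δ)/sin δ ≈ 0.568, b = sin(fδ)/sin δ ≈ 0.748.
p = a·p₁ + b·p₂ ≈ (-0.187, 0.809, -0.558); φ = arcsin(p_z) ≈ -33.90°, λ = atan2(p_y, p_x) ≈ 103.02°.

≈ lat -34°, lon 103°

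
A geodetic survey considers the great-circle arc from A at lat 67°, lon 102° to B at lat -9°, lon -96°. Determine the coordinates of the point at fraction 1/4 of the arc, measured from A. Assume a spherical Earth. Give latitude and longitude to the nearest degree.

Convert each endpoint to a unit vector on the sphere (x = cos φ cos λ, y = cos φ sin λ, z = sin φ).
The central angle between the endpoints is δ = arccos(p₁·p₂) ≈ 2.107 rad (120.7°).
Interpolate at f = 1/4 with slerp weights a = sin((1−f)δ)/sin δ ≈ 1.163, b = sin(fδ)/sin δ ≈ 0.585.
p = a·p₁ + b·p₂ ≈ (-0.155, -0.130, 0.979); φ = arcsin(p_z) ≈ 78.34°, λ = atan2(p_y, p_x) ≈ -140.01°.

≈ lat 78°, lon -140°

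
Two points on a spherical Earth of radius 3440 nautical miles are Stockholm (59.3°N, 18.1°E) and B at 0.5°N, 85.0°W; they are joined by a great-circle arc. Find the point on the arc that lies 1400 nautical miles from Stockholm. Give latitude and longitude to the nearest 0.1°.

Convert each endpoint to a unit vector on the sphere (x = cos φ cos λ, y = cos φ sin λ, z = sin φ).
The central angle between the endpoints is δ = arccos(p₁·p₂) ≈ 1.679 rad (96.2°). The total great-circle distance is δ·R ≈ 1.679 × 3440 ≈ 5777 nmi, so the target fraction is f = 1400/5777 ≈ 0.242.
Interpolate at f ≈ 0.242 with slerp weights a = sin((1−f)δ)/sin δ ≈ 0.961, b = sin(fδ)/sin δ ≈ 0.398.
p = a·p₁ + b·p₂ ≈ (0.501, -0.244, 0.830); φ = arcsin(p_z) ≈ 56.11°, λ = atan2(p_y, p_x) ≈ -25.97°.

≈ 56.1°N, 26.0°W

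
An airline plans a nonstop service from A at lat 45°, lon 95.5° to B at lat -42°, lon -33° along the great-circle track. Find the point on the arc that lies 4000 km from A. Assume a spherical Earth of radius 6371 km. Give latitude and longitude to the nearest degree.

Convert each endpoint to a unit vector on the sphere (x = cos φ cos λ, y = cos φ sin λ, z = sin φ).
The central angle between the endpoints is δ = arccos(p₁·p₂) ≈ 2.499 rad (143.2°). The total great-circle distance is δ·R ≈ 2.499 × 6371 ≈ 15918 km, so the target fraction is f = 4000/15918 ≈ 0.251.
Interpolate at f ≈ 0.251 with slerp weights a = sin((1−f)δ)/sin δ ≈ 1.593, b = sin(fδ)/sin δ ≈ 0.980.
p = a·p₁ + b·p₂ ≈ (0.503, 0.725, 0.471); φ = arcsin(p_z) ≈ 28.11°, λ = atan2(p_y, p_x) ≈ 55.27°.

≈ lat 28°, lon 55°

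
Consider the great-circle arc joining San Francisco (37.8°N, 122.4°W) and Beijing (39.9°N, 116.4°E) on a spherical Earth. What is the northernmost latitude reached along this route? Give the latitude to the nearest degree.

≈ 59°N

The great circle lies in the plane with unit normal n̂ = (p₁ × p₂)/|p₁ × p₂|.
Here n̂_z ≈ -0.520; the vertex latitude is φ_max = arccos|n̂_z| ≈ 58.7°.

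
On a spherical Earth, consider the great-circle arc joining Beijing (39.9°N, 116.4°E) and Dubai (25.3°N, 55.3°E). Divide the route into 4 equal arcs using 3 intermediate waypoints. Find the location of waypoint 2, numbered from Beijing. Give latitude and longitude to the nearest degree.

Write both endpoints as unit vectors p₁, p₂ with components (cos φ cos λ, cos φ sin λ, sin φ).
The central angle between the endpoints is δ = arccos(p₁·p₂) ≈ 0.916 rad (52.5°).
Interpolate at f = 2/4 with slerp weights a = sin((1−f)δ)/sin δ ≈ 0.557, b = sin(fδ)/sin δ ≈ 0.557.
p = a·p₁ + b·p₂ ≈ (0.097, 0.797, 0.596); φ = arcsin(p_z) ≈ 36.57°, λ = atan2(p_y, p_x) ≈ 83.08°.

≈ 37°N, 83°E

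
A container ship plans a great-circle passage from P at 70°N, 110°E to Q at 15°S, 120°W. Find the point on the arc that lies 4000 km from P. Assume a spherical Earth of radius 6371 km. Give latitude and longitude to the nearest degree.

From cos δ = sin φ₁ sin φ₂ + cos φ₁ cos φ₂ cos Δλ, the central angle is δ ≈ 2.044 rad (117.1°). The total great-circle distance is δ·R ≈ 2.044 × 6371 ≈ 13021 km, so the target fraction is f = 4000/13021 ≈ 0.307.
Interpolate at f ≈ 0.307 with slerp weights a = sin((1−f)δ)/sin δ ≈ 1.110, b = sin(fδ)/sin δ ≈ 0.660.
p = a·p₁ + b·p₂ ≈ (-0.449, -0.195, 0.872); φ = arcsin(p_z) ≈ 60.71°, λ = atan2(p_y, p_x) ≈ -156.47°.

≈ 61°N, 156°W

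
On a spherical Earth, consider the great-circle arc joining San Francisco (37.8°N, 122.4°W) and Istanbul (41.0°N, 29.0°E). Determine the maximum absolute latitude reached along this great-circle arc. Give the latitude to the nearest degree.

The great circle lies in the plane with unit normal n̂ = (p₁ × p₂)/|p₁ × p₂|.
Here n̂_z ≈ +0.288; the vertex latitude is φ_max = arccos|n̂_z| ≈ 73.3°.
Check via Clairaut: cos φ_max = |cos φ₁| · sin C = cos(37.8°)·sin(21.3°) ≈ 0.288, again giving ≈ 73.3°.

≈ 73°N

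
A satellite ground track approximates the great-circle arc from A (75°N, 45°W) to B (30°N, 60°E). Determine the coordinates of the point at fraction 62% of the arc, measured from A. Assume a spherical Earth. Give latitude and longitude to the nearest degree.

≈ (53°N, 49°E)

From cos δ = sin φ₁ sin φ₂ + cos φ₁ cos φ₂ cos Δλ, the central angle is δ ≈ 1.132 rad (64.9°).
Interpolate at f = 0.62 with slerp weights a = sin((1−f)δ)/sin δ ≈ 0.461, b = sin(fδ)/sin δ ≈ 0.713.
p = a·p₁ + b·p₂ ≈ (0.393, 0.451, 0.802); φ = arcsin(p_z) ≈ 53.28°, λ = atan2(p_y, p_x) ≈ 48.90°.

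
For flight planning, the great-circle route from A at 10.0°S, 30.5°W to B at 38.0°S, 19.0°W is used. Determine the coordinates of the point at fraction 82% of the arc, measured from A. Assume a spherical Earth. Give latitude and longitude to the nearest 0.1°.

Write both endpoints as unit vectors p₁, p₂ with components (cos φ cos λ, cos φ sin λ, sin φ).
The central angle between the endpoints is δ = arccos(p₁·p₂) ≈ 0.521 rad (29.8°).
Interpolate at f = 0.82 with slerp weights a = sin((1−f)δ)/sin δ ≈ 0.188, b = sin(fδ)/sin δ ≈ 0.832.
p = a·p₁ + b·p₂ ≈ (0.780, -0.308, -0.545); φ = arcsin(p_z) ≈ -33.04°, λ = atan2(p_y, p_x) ≈ -21.53°.

≈ 33.0°S, 21.5°W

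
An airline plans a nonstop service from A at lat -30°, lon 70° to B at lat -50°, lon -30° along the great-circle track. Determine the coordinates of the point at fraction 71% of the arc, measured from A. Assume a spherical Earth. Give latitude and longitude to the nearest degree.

Write both endpoints as unit vectors p₁, p₂ with components (cos φ cos λ, cos φ sin λ, sin φ).
The central angle between the endpoints is δ = arccos(p₁·p₂) ≈ 1.280 rad (73.4°).
Interpolate at f = 0.71 with slerp weights a = sin((1−f)δ)/sin δ ≈ 0.379, b = sin(fδ)/sin δ ≈ 0.823.
p = a·p₁ + b·p₂ ≈ (0.571, 0.044, -0.820); φ = arcsin(p_z) ≈ -55.10°, λ = atan2(p_y, p_x) ≈ 4.36°.

≈ lat -55°, lon 4°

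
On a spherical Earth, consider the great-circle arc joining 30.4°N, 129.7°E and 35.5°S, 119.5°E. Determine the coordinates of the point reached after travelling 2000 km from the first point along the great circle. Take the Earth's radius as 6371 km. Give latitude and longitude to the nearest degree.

≈ 13°N, 127°E

The haversine formula gives a central angle δ ≈ 1.162 rad (66.6°) between the endpoints. The total great-circle distance is δ·R ≈ 1.162 × 6371 ≈ 7405 km, so the target fraction is f = 2000/7405 ≈ 0.270.
Interpolate at f ≈ 0.270 with slerp weights a = sin((1−f)δ)/sin δ ≈ 0.817, b = sin(fδ)/sin δ ≈ 0.336.
p = a·p₁ + b·p₂ ≈ (-0.585, 0.781, 0.218); φ = arcsin(p_z) ≈ 12.61°, λ = atan2(p_y, p_x) ≈ 126.85°.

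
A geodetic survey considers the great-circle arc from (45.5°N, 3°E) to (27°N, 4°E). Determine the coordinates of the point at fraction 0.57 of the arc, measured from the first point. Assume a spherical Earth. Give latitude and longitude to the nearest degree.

≈ (35°N, 4°E)

Write both endpoints as unit vectors p₁, p₂ with components (cos φ cos λ, cos φ sin λ, sin φ).
The central angle between the endpoints is δ = arccos(p₁·p₂) ≈ 0.323 rad (18.5°).
Interpolate at f = 0.57 with slerp weights a = sin((1−f)δ)/sin δ ≈ 0.436, b = sin(fδ)/sin δ ≈ 0.577.
p = a·p₁ + b·p₂ ≈ (0.818, 0.052, 0.573); φ = arcsin(p_z) ≈ 34.96°, λ = atan2(p_y, p_x) ≈ 3.63°.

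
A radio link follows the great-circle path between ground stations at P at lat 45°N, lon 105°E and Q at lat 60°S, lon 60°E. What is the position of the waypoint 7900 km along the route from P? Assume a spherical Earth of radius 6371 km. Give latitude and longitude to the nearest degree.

≈ lat 23°S, lon 82°E

The haversine formula gives a central angle δ ≈ 1.942 rad (111.2°) between the endpoints. The total great-circle distance is δ·R ≈ 1.942 × 6371 ≈ 12370 km, so the target fraction is f = 7900/12370 ≈ 0.639.
Interpolate at f ≈ 0.639 with slerp weights a = sin((1−f)δ)/sin δ ≈ 0.693, b = sin(fδ)/sin δ ≈ 1.015.
p = a·p₁ + b·p₂ ≈ (0.127, 0.912, -0.389); φ = arcsin(p_z) ≈ -22.90°, λ = atan2(p_y, p_x) ≈ 82.08°.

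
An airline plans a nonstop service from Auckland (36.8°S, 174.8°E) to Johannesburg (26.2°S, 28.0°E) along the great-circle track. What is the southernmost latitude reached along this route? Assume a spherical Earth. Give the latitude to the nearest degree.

The great circle lies in the plane with unit normal n̂ = (p₁ × p₂)/|p₁ × p₂|.
Here n̂_z ≈ -0.418; the vertex latitude is φ_max = arccos|n̂_z| ≈ 65.3°.
Check via Clairaut: cos φ_max = |cos φ₁| · sin C = cos(36.8°)·sin(148.5°) ≈ 0.418, again giving ≈ 65.3°.

≈ 65°S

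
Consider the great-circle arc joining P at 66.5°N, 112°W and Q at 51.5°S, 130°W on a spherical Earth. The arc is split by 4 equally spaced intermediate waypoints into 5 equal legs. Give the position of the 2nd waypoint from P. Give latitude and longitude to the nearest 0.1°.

The haversine formula gives a central angle δ ≈ 2.073 rad (118.8°) between the endpoints.
Interpolate at f = 2/5 with slerp weights a = sin((1−f)δ)/sin δ ≈ 1.081, b = sin(fδ)/sin δ ≈ 0.841.
p = a·p₁ + b·p₂ ≈ (-0.498, -0.801, 0.332); φ = arcsin(p_z) ≈ 19.42°, λ = atan2(p_y, p_x) ≈ -121.88°.

≈ 19.4°N, 121.9°W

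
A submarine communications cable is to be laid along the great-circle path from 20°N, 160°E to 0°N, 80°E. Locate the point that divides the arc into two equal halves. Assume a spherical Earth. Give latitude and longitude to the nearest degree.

≈ 13°N, 119°E

Write both endpoints as unit vectors p₁, p₂ with components (cos φ cos λ, cos φ sin λ, sin φ).
The central angle between the endpoints is δ = arccos(p₁·p₂) ≈ 1.407 rad (80.6°).
Interpolate at f = 1/2 with slerp weights a = sin((1−f)δ)/sin δ ≈ 0.656, b = sin(fδ)/sin δ ≈ 0.656.
p = a·p₁ + b·p₂ ≈ (-0.465, 0.856, 0.224); φ = arcsin(p_z) ≈ 12.96°, λ = atan2(p_y, p_x) ≈ 118.51°.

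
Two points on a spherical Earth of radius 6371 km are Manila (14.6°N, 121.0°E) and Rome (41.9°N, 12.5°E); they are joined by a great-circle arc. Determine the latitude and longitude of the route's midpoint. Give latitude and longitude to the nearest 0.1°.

From cos δ = sin φ₁ sin φ₂ + cos φ₁ cos φ₂ cos Δλ, the central angle is δ ≈ 1.631 rad (93.5°).
Interpolate at f = 1/2 with slerp weights a = sin((1−f)δ)/sin δ ≈ 0.729, b = sin(fδ)/sin δ ≈ 0.729.
p = a·p₁ + b·p₂ ≈ (0.166, 0.723, 0.671); φ = arcsin(p_z) ≈ 42.14°, λ = atan2(p_y, p_x) ≈ 77.02°.

≈ 42.1°N, 77.0°E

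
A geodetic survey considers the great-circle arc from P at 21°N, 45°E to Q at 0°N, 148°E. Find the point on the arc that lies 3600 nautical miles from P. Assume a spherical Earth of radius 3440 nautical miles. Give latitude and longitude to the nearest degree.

Write both endpoints as unit vectors p₁, p₂ with components (cos φ cos λ, cos φ sin λ, sin φ).
The central angle between the endpoints is δ = arccos(p₁·p₂) ≈ 1.782 rad (102.1°). The total great-circle distance is δ·R ≈ 1.782 × 3440 ≈ 6131 nmi, so the target fraction is f = 3600/6131 ≈ 0.587.
Interpolate at f ≈ 0.587 with slerp weights a = sin((1−f)δ)/sin δ ≈ 0.687, b = sin(fδ)/sin δ ≈ 0.885.
p = a·p₁ + b·p₂ ≈ (-0.298, 0.922, 0.246); φ = arcsin(p_z) ≈ 14.24°, λ = atan2(p_y, p_x) ≈ 107.89°.

≈ 14°N, 108°E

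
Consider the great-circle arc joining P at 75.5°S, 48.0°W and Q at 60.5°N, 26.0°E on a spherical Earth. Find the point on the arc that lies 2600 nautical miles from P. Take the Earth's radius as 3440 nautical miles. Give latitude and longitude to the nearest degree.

≈ 37°S, 4°W

Convert each endpoint to a unit vector on the sphere (x = cos φ cos λ, y = cos φ sin λ, z = sin φ).
The central angle between the endpoints is δ = arccos(p₁·p₂) ≈ 2.513 rad (144.0°). The total great-circle distance is δ·R ≈ 2.513 × 3440 ≈ 8644 nmi, so the target fraction is f = 2600/8644 ≈ 0.301.
Interpolate at f ≈ 0.301 with slerp weights a = sin((1−f)δ)/sin δ ≈ 1.671, b = sin(fδ)/sin δ ≈ 1.166.
p = a·p₁ + b·p₂ ≈ (0.796, -0.059, -0.603); φ = arcsin(p_z) ≈ -37.05°, λ = atan2(p_y, p_x) ≈ -4.25°.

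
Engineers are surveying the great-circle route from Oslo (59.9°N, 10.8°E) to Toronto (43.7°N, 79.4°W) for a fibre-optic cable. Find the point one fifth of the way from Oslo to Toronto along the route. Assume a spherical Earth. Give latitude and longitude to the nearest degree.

Convert each endpoint to a unit vector on the sphere (x = cos φ cos λ, y = cos φ sin λ, z = sin φ).
The central angle between the endpoints is δ = arccos(p₁·p₂) ≈ 0.932 rad (53.4°).
Interpolate at f = 1/5 with slerp weights a = sin((1−f)δ)/sin δ ≈ 0.845, b = sin(fδ)/sin δ ≈ 0.231.
p = a·p₁ + b·p₂ ≈ (0.447, -0.085, 0.891); φ = arcsin(p_z) ≈ 62.94°, λ = atan2(p_y, p_x) ≈ -10.72°.

≈ 63°N, 11°W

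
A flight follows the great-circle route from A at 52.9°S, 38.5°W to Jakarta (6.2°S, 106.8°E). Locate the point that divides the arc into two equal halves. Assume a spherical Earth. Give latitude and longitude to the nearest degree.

≈ 56°S, 72°E

Convert each endpoint to a unit vector on the sphere (x = cos φ cos λ, y = cos φ sin λ, z = sin φ).
The central angle between the endpoints is δ = arccos(p₁·p₂) ≈ 1.990 rad (114.0°).
Interpolate at f = 1/2 with slerp weights a = sin((1−f)δ)/sin δ ≈ 0.918, b = sin(fδ)/sin δ ≈ 0.918.
p = a·p₁ + b·p₂ ≈ (0.170, 0.529, -0.831); φ = arcsin(p_z) ≈ -56.25°, λ = atan2(p_y, p_x) ≈ 72.22°.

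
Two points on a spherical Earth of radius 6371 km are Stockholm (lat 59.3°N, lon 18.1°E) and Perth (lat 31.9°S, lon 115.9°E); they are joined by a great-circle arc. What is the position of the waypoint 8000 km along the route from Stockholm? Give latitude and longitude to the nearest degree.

Write both endpoints as unit vectors p₁, p₂ with components (cos φ cos λ, cos φ sin λ, sin φ).
The central angle between the endpoints is δ = arccos(p₁·p₂) ≈ 2.110 rad (120.9°). The total great-circle distance is δ·R ≈ 2.110 × 6371 ≈ 13441 km, so the target fraction is f = 8000/13441 ≈ 0.595.
Interpolate at f ≈ 0.595 with slerp weights a = sin((1−f)δ)/sin δ ≈ 0.878, b = sin(fδ)/sin δ ≈ 1.108.
p = a·p₁ + b·p₂ ≈ (0.015, 0.985, 0.170); φ = arcsin(p_z) ≈ 9.78°, λ = atan2(p_y, p_x) ≈ 89.10°.

≈ lat 10°N, lon 89°E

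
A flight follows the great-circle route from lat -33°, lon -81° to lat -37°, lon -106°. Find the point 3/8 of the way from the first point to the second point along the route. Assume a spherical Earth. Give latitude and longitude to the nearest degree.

≈ lat -35°, lon -90°

Write both endpoints as unit vectors p₁, p₂ with components (cos φ cos λ, cos φ sin λ, sin φ).
The central angle between the endpoints is δ = arccos(p₁·p₂) ≈ 0.363 rad (20.8°).
Interpolate at f = 3/8 with slerp weights a = sin((1−f)δ)/sin δ ≈ 0.633, b = sin(fδ)/sin δ ≈ 0.382.
p = a·p₁ + b·p₂ ≈ (-0.001, -0.818, -0.575); φ = arcsin(p_z) ≈ -35.10°, λ = atan2(p_y, p_x) ≈ -90.07°.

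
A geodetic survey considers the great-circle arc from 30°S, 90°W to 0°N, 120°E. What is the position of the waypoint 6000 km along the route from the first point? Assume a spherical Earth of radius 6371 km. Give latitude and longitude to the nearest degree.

≈ 49°S, 158°W

Convert each endpoint to a unit vector on the sphere (x = cos φ cos λ, y = cos φ sin λ, z = sin φ).
The central angle between the endpoints is δ = arccos(p₁·p₂) ≈ 2.419 rad (138.6°). The total great-circle distance is δ·R ≈ 2.419 × 6371 ≈ 15411 km, so the target fraction is f = 6000/15411 ≈ 0.389.
Interpolate at f ≈ 0.389 with slerp weights a = sin((1−f)δ)/sin δ ≈ 1.505, b = sin(fδ)/sin δ ≈ 1.222.
p = a·p₁ + b·p₂ ≈ (-0.611, -0.245, -0.753); φ = arcsin(p_z) ≈ -48.82°, λ = atan2(p_y, p_x) ≈ -158.17°.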